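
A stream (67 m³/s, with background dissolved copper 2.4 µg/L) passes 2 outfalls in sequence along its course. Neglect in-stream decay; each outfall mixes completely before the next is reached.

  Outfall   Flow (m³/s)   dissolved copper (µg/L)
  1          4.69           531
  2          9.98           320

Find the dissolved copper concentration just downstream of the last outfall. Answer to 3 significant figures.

71.6 µg/L

Below outfall 1: Q → 71.69 m³/s, C = (67.00·2.400 + 4.690·531.0)/71.69 = 36.98 µg/L.
Below outfall 2: Q → 81.67 m³/s, C = (71.69·36.98 + 9.980·320.0)/81.67 = 71.57 µg/L.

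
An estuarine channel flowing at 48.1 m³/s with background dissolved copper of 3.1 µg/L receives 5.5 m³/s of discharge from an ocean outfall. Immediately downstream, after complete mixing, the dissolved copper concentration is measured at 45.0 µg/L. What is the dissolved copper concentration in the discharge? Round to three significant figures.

411 µg/L

Mass balance: 48.10·3.100 + 5.500·Cₑ = 53.60·45.00
→ Cₑ = (53.60·45.00 − 48.10·3.100) / 5.500 = 411.4 µg/L.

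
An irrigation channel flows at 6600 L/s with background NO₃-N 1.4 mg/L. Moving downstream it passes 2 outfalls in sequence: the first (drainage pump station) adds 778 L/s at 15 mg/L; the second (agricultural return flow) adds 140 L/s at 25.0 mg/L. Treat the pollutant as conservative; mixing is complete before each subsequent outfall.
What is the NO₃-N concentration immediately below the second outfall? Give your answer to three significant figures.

3.25 mg/L

After outfall 1: Q = 6600 + 778.0 = 7378 L/s; C = (6600·1.400 + 778.0·15.00)/7378 = 2.834 mg/L.
After outfall 2: Q = 7378 + 140.0 = 7518 L/s; C = (7378·2.834 + 140.0·25.00)/7518 = 3.247 mg/L.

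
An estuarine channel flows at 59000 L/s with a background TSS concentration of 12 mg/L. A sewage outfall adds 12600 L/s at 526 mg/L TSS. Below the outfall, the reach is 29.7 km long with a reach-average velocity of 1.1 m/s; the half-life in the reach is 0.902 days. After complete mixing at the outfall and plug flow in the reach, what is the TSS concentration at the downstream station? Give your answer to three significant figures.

80.6 mg/L

Conservation of mass: C = (59000·12.00 + 12600·526.0) / 71600 = 7336000/71600 = 102.5 mg/L.
Travel time t = 29.7·1000 / 1.1 = 27000 s = 7.500 h.
Half-life 0.902 d → k = ln 2 / 0.902 = 0.7685 d⁻¹.
Applying C = C₀e^(−kt): 102.5 × 0.7865 = 80.58 mg/L.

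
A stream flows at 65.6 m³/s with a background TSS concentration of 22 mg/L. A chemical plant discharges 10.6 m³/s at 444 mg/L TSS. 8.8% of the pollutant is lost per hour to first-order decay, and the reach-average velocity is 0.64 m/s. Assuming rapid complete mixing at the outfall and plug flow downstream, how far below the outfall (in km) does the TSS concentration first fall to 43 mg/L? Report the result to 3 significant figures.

15.7 km

Conservation of mass: C = (65.60·22.00 + 10.60·444.0) / 76.20 = 6150/76.20 = 80.70 mg/L.
8.8%/h lost → k = −ln(1 − 0.088) = 0.09212 h⁻¹.
Set 80.70·exp(−k·t) = 43 → t = ln(80.70/43)/k = 24600 s = 6.835 h.
Distance = v·t = 0.64·24600 = 15750 m = 15.75 km.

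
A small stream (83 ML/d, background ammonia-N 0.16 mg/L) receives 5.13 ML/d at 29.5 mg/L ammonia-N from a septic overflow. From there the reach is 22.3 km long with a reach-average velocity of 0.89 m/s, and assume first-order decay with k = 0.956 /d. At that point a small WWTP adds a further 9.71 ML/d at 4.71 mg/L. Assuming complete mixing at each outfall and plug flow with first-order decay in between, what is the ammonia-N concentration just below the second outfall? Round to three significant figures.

Flow-weighted average: C = (83.00·0.1600 + 5.130·29.50) / 88.13 = 164.6/88.13 = 1.868 mg/L; combined flow 88.13 ML/d.
Travel time t = 22.3·1000 / 0.89 = 25060 s = 6.960 h.
First-order decay: C = 1.868·exp(−k·t) = 1.868·0.7579 = 1.416 mg/L.
Second outfall: C = (88.13·1.416 + 9.710·4.710)/97.84 = 1.743 mg/L.

1.74 mg/L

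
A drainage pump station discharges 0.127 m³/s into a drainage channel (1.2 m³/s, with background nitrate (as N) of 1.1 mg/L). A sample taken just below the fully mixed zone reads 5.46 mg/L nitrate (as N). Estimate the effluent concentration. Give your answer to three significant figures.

Mass balance: 1.200·1.100 + 0.1270·Cₑ = 1.327·5.460
→ Cₑ = (1.327·5.460 − 1.200·1.100) / 0.1270 = 46.66 mg/L.

46.7 mg/L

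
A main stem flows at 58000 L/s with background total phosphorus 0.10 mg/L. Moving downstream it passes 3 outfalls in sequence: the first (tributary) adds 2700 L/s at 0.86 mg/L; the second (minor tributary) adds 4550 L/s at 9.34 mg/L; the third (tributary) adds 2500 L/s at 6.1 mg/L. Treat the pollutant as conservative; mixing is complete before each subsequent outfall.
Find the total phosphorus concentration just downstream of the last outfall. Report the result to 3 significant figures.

0.972 mg/L

Outfall 1: combined Q = 60700 L/s; C = (58000·0.1000 + 2700·0.8600)/60700 = 0.1338 mg/L.
Outfall 2: combined Q = 65250 L/s; C = (60700·0.1338 + 4550·9.340)/65250 = 0.7758 mg/L.
Outfall 3: combined Q = 67750 L/s; C = (65250·0.7758 + 2500·6.100)/67750 = 0.9722 mg/L.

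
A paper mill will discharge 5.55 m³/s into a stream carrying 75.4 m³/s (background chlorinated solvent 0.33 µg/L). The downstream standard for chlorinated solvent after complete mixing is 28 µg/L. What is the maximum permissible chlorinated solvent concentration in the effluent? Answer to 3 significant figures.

At the limit, (Qr·Cr + Qe·Cₑ)/(Qr + Qe) = 28:
Cₑ = (80.95·28 − 75.40·0.3300) / 5.550 = 403.9 µg/L.

404 µg/L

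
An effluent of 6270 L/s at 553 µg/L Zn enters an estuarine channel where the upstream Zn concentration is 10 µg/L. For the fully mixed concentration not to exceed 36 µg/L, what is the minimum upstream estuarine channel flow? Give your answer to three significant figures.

Set C_mix = 36: (Q·10.00 + 6270·553.0) / (Q + 6270) = 36
→ Q = 6270·(553.0 − 36)/(36 − 10.00) = 124700 L/s.

125000 L/s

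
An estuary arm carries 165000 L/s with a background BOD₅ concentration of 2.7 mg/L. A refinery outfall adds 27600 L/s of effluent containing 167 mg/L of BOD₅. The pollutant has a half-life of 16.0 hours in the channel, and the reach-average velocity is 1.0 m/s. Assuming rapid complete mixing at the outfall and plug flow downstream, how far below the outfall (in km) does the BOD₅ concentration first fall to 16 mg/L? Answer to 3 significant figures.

Mass balance: C = (165000·2.700 + 27600·167.0) / 192600 = 5055000/192600 = 26.24 mg/L.
Half-life 16.0 h → k = ln 2 / 16.0 = 0.04332 h⁻¹ = 1.040 d⁻¹.
Set 26.24·exp(−k·t) = 16 → t = ln(26.24/16)/k = 41120 s = 11.42 h.
Distance = v·t = 1.0·41120 = 41120 m = 41.12 km.

41.1 km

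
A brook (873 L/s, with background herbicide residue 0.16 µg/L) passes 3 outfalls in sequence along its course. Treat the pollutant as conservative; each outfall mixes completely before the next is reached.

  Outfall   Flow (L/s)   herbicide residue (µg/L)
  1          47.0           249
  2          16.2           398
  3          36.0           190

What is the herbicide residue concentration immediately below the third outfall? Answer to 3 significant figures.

25.8 µg/L

Below outfall 1: Q → 920.0 L/s, C = (873.0·0.1600 + 47.00·249.0)/920.0 = 12.87 µg/L.
Below outfall 2: Q → 936.2 L/s, C = (920.0·12.87 + 16.20·398.0)/936.2 = 19.54 µg/L.
Below outfall 3: Q → 972.2 L/s, C = (936.2·19.54 + 36.00·190.0)/972.2 = 25.85 µg/L.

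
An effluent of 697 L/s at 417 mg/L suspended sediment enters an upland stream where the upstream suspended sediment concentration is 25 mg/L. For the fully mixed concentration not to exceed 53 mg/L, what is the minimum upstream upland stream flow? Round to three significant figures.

Set C_mix = 53: (Q·25.00 + 697.0·417.0) / (Q + 697.0) = 53
→ Q = 697.0·(417.0 − 53)/(53 − 25.00) = 9061 L/s.

9060 L/s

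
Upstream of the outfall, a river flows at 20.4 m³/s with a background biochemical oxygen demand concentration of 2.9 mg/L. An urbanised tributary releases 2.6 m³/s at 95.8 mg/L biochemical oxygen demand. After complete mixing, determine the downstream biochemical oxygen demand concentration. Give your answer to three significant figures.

13.4 mg/L

Mixed concentration C = ΣQC/ΣQ = (20.40·2.900 + 2.600·95.80) / 23.00 = 308.2/23.00 = 13.40 mg/L.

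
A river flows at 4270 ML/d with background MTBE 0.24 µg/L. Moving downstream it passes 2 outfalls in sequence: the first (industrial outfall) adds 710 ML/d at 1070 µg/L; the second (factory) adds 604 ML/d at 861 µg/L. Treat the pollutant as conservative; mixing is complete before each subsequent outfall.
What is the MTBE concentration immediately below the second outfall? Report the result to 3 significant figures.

After outfall 1: Q = 4270 + 710.0 = 4980 ML/d; C = (4270·0.2400 + 710.0·1070)/4980 = 152.8 µg/L.
After outfall 2: Q = 4980 + 604.0 = 5584 ML/d; C = (4980·152.8 + 604.0·861.0)/5584 = 229.4 µg/L.

229 µg/L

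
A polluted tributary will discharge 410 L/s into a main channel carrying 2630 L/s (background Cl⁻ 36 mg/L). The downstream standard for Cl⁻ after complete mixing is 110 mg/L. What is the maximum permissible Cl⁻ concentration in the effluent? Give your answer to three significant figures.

At the limit, (Qr·Cr + Qe·Cₑ)/(Qr + Qe) = 110:
Cₑ = (3040·110 − 2630·36.00) / 410.0 = 584.7 mg/L.

585 mg/L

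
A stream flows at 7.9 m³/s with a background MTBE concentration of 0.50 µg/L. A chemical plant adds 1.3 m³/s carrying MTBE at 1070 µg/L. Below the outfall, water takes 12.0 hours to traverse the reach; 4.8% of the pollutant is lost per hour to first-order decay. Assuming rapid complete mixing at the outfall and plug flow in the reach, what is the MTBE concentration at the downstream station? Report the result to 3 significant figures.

Mass balance: C = (7.900·0.5000 + 1.300·1070) / 9.200 = 1395/9.200 = 151.6 µg/L.
4.8%/h lost → k = −ln(1 − 0.048) = 0.04919 h⁻¹.
After decay, C = 151.6 × e^(−kt) = 151.6 × 0.5542 = 84.03 µg/L.

84.0 µg/L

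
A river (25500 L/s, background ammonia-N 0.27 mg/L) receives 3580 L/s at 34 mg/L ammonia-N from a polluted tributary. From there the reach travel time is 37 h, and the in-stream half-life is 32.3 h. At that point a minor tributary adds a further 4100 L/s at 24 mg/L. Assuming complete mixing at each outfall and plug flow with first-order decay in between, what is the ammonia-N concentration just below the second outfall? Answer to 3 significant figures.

4.72 mg/L

Flow-weighted average: C = (25500·0.2700 + 3580·34.00) / 29080 = 128600/29080 = 4.422 mg/L; combined flow 29080 L/s.
Half-life 32.3 h → k = ln 2 / 32.3 = 0.02146 h⁻¹ = 0.5150 d⁻¹.
Applying C = C₀e^(−kt): 4.422 × 0.4520 = 1.999 mg/L.
At the second outfall, C = (29080·1.999 + 4100·24.00) / (29080 + 4100) = 4.718 mg/L.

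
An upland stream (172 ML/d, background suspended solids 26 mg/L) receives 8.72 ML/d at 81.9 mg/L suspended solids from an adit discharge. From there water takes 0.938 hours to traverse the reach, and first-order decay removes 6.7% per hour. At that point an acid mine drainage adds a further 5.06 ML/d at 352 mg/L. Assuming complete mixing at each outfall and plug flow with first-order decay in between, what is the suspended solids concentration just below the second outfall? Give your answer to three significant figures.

Mixed concentration C = ΣQC/ΣQ = (172.0·26.00 + 8.720·81.90) / 180.7 = 5186/180.7 = 28.70 mg/L; combined flow 180.7 ML/d.
6.7%/h lost → k = −ln(1 − 0.067) = 0.06935 h⁻¹.
After decay, C = 28.70 × e^(−kt) = 28.70 × 0.9370 = 26.89 mg/L.
At the second outfall, C = (180.7·26.89 + 5.060·352.0) / (180.7 + 5.060) = 35.74 mg/L.

35.7 mg/L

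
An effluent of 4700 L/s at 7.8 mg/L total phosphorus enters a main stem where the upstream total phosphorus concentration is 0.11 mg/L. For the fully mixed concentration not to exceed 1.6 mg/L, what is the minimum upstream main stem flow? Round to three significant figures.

Set C_mix = 1.6: (Q·0.1100 + 4700·7.800) / (Q + 4700) = 1.6
→ Q = 4700·(7.800 − 1.6)/(1.6 − 0.1100) = 19560 L/s.

19600 L/s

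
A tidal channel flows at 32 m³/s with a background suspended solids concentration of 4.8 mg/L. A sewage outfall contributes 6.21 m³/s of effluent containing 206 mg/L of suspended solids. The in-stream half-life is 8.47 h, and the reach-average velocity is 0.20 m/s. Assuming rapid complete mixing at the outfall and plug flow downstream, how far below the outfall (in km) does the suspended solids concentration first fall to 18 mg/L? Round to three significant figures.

6.46 km

Mixed concentration C = ΣQC/ΣQ = (32.00·4.800 + 6.210·206.0) / 38.21 = 1433/38.21 = 37.50 mg/L.
Half-life 8.47 h → k = ln 2 / 8.47 = 0.08184 h⁻¹ = 1.964 d⁻¹.
Set 37.50·exp(−k·t) = 18 → t = ln(37.50/18)/k = 32290 s = 8.969 h.
Distance = v·t = 0.20·32290 = 6457 m = 6.457 km.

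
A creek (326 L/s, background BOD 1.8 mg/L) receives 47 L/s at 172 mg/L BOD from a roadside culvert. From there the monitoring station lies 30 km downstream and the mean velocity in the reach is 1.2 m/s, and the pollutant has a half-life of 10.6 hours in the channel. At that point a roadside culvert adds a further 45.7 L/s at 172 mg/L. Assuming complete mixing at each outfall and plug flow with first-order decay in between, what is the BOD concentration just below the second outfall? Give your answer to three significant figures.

Mass balance: C = (326.0·1.800 + 47.00·172.0) / 373.0 = 8671/373.0 = 23.25 mg/L; combined flow 373.0 L/s.
Travel time t = 30·1000 / 1.2 = 25000 s = 6.944 h.
Half-life 10.6 h → k = ln 2 / 10.6 = 0.06539 h⁻¹ = 1.569 d⁻¹.
First-order decay: C = 23.25·exp(−k·t) = 23.25·0.6350 = 14.76 mg/L.
At the second outfall, C = (373.0·14.76 + 45.70·172.0) / (373.0 + 45.70) = 31.92 mg/L.

31.9 mg/L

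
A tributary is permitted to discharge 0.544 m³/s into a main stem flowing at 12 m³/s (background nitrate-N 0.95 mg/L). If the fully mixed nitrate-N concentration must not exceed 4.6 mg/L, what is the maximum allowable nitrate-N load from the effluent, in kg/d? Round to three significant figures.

4000 kg/d

Mass balance at the limit: 12.00·0.9500 + 0.5440·Cₑ = 12.54·4.6 → Cₑ = 85.11 mg/L.
Load = 0.5440 m³/s × 85.11 g/m³ × 86 400 s/d = 4001 kg/d.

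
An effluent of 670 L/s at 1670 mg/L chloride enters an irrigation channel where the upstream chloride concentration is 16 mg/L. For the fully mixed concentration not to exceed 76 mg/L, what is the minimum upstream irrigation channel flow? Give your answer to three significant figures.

Set C_mix = 76: (Q·16.00 + 670.0·1670) / (Q + 670.0) = 76
→ Q = 670.0·(1670 − 76)/(76 − 16.00) = 17800 L/s.

17800 L/s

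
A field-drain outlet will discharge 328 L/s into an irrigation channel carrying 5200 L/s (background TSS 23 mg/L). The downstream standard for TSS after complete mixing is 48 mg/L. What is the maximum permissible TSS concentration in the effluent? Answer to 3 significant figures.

At the limit, (Qr·Cr + Qe·Cₑ)/(Qr + Qe) = 48:
Cₑ = (5528·48 − 5200·23.00) / 328.0 = 444.3 mg/L.

444 mg/L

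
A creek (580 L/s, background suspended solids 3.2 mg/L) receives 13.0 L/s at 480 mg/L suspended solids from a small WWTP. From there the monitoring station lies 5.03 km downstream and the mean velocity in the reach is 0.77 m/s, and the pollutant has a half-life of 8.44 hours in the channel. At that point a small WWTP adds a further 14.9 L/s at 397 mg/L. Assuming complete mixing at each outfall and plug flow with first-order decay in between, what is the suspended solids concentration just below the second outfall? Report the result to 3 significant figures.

Mixed concentration C = ΣQC/ΣQ = (580.0·3.200 + 13.00·480.0) / 593.0 = 8096/593.0 = 13.65 mg/L; combined flow 593.0 L/s.
Travel time t = 5.03·1000 / 0.77 = 6532 s = 1.815 h.
Half-life 8.44 h → k = ln 2 / 8.44 = 0.08213 h⁻¹ = 1.971 d⁻¹.
Decay over the reach: 13.65·exp(−kt) = 13.65·0.8615 = 11.76 mg/L.
Second outfall: C = (593.0·11.76 + 14.90·397.0)/607.9 = 21.20 mg/L.

21.2 mg/L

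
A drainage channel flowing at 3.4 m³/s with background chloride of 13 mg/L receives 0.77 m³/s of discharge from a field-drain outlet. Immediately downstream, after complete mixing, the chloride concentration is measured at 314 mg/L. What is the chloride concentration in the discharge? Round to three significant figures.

1640 mg/L

Mass balance: 3.400·13.00 + 0.7700·Cₑ = 4.170·314.0
→ Cₑ = (4.170·314.0 − 3.400·13.00) / 0.7700 = 1643 mg/L.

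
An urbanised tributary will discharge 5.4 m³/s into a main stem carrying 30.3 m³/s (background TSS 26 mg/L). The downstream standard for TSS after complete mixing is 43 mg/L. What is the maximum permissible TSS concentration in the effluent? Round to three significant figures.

At the limit, (Qr·Cr + Qe·Cₑ)/(Qr + Qe) = 43:
Cₑ = (35.70·43 − 30.30·26.00) / 5.400 = 138.4 mg/L.

138 mg/L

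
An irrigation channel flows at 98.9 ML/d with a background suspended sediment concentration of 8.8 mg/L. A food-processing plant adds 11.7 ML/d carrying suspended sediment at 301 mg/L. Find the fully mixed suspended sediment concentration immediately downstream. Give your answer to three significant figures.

Mass balance: C = (98.90·8.800 + 11.70·301.0) / 110.6 = 4392/110.6 = 39.71 mg/L.

39.7 mg/L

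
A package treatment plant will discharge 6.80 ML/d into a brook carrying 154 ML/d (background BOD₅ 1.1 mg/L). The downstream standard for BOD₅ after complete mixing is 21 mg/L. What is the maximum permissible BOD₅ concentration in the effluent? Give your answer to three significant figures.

472 mg/L

At the limit, (Qr·Cr + Qe·Cₑ)/(Qr + Qe) = 21:
Cₑ = (160.8·21 − 154.0·1.100) / 6.800 = 471.7 mg/L.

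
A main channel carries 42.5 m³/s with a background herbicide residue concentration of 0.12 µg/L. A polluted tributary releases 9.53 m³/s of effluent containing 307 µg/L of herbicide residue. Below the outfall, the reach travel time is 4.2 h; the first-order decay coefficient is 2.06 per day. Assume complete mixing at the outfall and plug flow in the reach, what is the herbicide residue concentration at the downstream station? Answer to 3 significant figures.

39.3 µg/L

Flow-weighted average: C = (42.50·0.1200 + 9.530·307.0) / 52.03 = 2931/52.03 = 56.33 µg/L.
Applying C = C₀e^(−kt): 56.33 × 0.6973 = 39.28 µg/L.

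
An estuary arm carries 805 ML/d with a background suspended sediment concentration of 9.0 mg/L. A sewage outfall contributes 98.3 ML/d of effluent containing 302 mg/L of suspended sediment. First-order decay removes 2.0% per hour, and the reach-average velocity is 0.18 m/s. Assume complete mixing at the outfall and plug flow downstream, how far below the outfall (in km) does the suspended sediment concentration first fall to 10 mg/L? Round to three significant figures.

45.2 km

Conservation of mass: C = (805.0·9.000 + 98.30·302.0) / 903.3 = 36930/903.3 = 40.89 mg/L.
2.0%/h lost → k = −ln(1 − 0.02) = 0.02020 h⁻¹.
Set 40.89·exp(−k·t) = 10 → t = ln(40.89/10)/k = 250900 s = 69.70 h.
Distance = v·t = 0.18·250900 = 45170 m = 45.17 km.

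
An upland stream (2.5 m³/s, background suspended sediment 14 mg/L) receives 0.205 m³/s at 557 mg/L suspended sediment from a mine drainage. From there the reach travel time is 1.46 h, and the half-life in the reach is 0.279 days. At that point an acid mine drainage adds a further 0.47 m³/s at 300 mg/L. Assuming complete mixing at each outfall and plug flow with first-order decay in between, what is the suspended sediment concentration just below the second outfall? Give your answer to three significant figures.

84.8 mg/L

After mixing, C = (2.500·14.00 + 0.2050·557.0) / 2.705 = 149.2/2.705 = 55.15 mg/L; combined flow 2.705 m³/s.
Half-life 0.279 d → k = ln 2 / 0.279 = 2.484 d⁻¹.
First-order decay: C = 55.15·exp(−k·t) = 55.15·0.8597 = 47.42 mg/L.
At the second outfall, C = (2.705·47.42 + 0.4700·300.0) / (2.705 + 0.4700) = 84.81 mg/L.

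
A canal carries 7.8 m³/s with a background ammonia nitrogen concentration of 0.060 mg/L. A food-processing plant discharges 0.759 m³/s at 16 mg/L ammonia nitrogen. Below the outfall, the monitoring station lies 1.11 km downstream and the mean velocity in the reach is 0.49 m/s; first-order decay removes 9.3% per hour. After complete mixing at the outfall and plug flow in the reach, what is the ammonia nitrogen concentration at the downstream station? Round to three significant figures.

Flow-weighted average: C = (7.800·0.06000 + 0.7590·16.00) / 8.559 = 12.61/8.559 = 1.474 mg/L.
Travel time t = 1.11·1000 / 0.49 = 2265 s = 0.6293 h.
9.3%/h lost → k = −ln(1 − 0.093) = 0.09761 h⁻¹.
Decay over the reach: 1.474·exp(−kt) = 1.474·0.9404 = 1.386 mg/L.

1.39 mg/L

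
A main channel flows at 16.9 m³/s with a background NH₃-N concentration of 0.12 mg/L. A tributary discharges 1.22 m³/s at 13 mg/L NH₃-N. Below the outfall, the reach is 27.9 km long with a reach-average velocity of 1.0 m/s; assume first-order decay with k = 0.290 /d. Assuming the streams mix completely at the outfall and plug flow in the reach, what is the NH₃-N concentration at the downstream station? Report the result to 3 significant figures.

0.899 mg/L

Mixed concentration C = ΣQC/ΣQ = (16.90·0.1200 + 1.220·13.00) / 18.12 = 17.89/18.12 = 0.9872 mg/L.
Travel time t = 27.9·1000 / 1.0 = 27900 s = 7.750 h.
After decay, C = 0.9872 × e^(−kt) = 0.9872 × 0.9106 = 0.8989 mg/L.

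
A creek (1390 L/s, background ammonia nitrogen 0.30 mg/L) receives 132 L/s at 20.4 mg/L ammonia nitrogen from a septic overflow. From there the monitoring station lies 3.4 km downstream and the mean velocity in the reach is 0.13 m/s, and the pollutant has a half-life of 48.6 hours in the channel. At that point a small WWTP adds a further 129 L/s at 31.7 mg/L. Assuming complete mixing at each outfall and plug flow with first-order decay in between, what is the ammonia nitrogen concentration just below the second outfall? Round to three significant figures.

4.18 mg/L

Flow-weighted average: C = (1390·0.3000 + 132.0·20.40) / 1522 = 3110/1522 = 2.043 mg/L; combined flow 1522 L/s.
Travel time t = 3.4·1000 / 0.13 = 26150 s = 7.265 h.
Half-life 48.6 h → k = ln 2 / 48.6 = 0.01426 h⁻¹ = 0.3423 d⁻¹.
First-order decay: C = 2.043·exp(−k·t) = 2.043·0.9016 = 1.842 mg/L.
Second outfall: C = (1522·1.842 + 129.0·31.70)/1651 = 4.175 mg/L.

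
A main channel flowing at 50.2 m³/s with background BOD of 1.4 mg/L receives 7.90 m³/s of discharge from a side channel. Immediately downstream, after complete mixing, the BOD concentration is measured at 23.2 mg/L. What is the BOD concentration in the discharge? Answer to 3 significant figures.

162 mg/L

Mass balance: 50.20·1.400 + 7.900·Cₑ = 58.10·23.20
→ Cₑ = (58.10·23.20 − 50.20·1.400) / 7.900 = 161.7 mg/L.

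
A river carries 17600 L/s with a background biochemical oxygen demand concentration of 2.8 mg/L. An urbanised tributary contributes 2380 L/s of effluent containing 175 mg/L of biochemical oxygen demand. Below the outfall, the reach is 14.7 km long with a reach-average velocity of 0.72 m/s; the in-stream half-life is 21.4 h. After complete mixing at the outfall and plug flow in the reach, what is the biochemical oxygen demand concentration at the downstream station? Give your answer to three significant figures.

19.4 mg/L

Mixed concentration C = ΣQC/ΣQ = (17600·2.800 + 2380·175.0) / 19980 = 465800/19980 = 23.31 mg/L.
Travel time t = 14.7·1000 / 0.72 = 20420 s = 5.671 h.
Half-life 21.4 h → k = ln 2 / 21.4 = 0.03239 h⁻¹ = 0.7774 d⁻¹.
After decay, C = 23.31 × e^(−kt) = 23.31 × 0.8322 = 19.40 mg/L.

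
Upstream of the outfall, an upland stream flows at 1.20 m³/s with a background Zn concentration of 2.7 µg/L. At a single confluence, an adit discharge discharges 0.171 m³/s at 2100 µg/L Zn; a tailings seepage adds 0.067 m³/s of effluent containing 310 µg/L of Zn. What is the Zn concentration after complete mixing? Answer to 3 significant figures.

Conservation of mass: C = (1.200·2.700 + 0.1710·2100 + 0.06700·310.0) / 1.438 = 383.1/1.438 = 266.4 µg/L.

266 µg/L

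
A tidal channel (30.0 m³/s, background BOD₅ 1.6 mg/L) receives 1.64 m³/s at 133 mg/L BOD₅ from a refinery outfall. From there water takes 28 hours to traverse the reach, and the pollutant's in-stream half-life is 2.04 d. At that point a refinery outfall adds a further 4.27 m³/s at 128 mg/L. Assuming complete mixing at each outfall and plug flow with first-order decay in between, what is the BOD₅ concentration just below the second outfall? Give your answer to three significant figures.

20.2 mg/L

Mass balance: C = (30.00·1.600 + 1.640·133.0) / 31.64 = 266.1/31.64 = 8.411 mg/L; combined flow 31.64 m³/s.
Half-life 2.04 d → k = ln 2 / 2.04 = 0.3398 d⁻¹.
Applying C = C₀e^(−kt): 8.411 × 0.6727 = 5.658 mg/L.
At the second outfall, C = (31.64·5.658 + 4.270·128.0) / (31.64 + 4.270) = 20.21 mg/L.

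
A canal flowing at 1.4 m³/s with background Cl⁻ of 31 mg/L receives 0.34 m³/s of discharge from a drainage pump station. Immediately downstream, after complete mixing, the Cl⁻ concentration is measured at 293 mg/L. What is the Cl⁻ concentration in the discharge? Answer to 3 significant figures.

1370 mg/L

Mass balance: 1.400·31.00 + 0.3400·Cₑ = 1.740·293.0
→ Cₑ = (1.740·293.0 − 1.400·31.00) / 0.3400 = 1372 mg/L.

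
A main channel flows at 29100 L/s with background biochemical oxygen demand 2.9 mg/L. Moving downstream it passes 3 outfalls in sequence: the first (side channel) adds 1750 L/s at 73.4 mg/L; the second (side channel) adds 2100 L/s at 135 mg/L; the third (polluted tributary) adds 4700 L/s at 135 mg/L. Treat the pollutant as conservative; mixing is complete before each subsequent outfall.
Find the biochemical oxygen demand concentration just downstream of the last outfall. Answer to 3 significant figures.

30.0 mg/L

Outfall 1: combined Q = 30850 L/s; C = (29100·2.900 + 1750·73.40)/30850 = 6.899 mg/L.
Outfall 2: combined Q = 32950 L/s; C = (30850·6.899 + 2100·135.0)/32950 = 15.06 mg/L.
Outfall 3: combined Q = 37650 L/s; C = (32950·15.06 + 4700·135.0)/37650 = 30.04 mg/L.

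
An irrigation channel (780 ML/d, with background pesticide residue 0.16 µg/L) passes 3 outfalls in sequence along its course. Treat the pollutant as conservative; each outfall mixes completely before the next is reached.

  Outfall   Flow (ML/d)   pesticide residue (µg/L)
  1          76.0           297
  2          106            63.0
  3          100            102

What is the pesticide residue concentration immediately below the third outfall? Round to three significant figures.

After outfall 1: Q = 780.0 + 76.00 = 856.0 ML/d; C = (780.0·0.1600 + 76.00·297.0)/856.0 = 26.51 µg/L.
After outfall 2: Q = 856.0 + 106.0 = 962.0 ML/d; C = (856.0·26.51 + 106.0·63.00)/962.0 = 30.54 µg/L.
After outfall 3: Q = 962.0 + 100.0 = 1062 ML/d; C = (962.0·30.54 + 100.0·102.0)/1062 = 37.26 µg/L.

37.3 µg/L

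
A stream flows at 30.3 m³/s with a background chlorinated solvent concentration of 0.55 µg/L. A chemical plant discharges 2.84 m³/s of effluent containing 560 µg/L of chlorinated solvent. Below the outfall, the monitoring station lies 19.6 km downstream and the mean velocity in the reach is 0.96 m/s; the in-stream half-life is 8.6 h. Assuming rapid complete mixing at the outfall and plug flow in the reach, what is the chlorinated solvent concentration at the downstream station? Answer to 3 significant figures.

Mixed concentration C = ΣQC/ΣQ = (30.30·0.5500 + 2.840·560.0) / 33.14 = 1607/33.14 = 48.49 µg/L.
Travel time t = 19.6·1000 / 0.96 = 20420 s = 5.671 h.
Half-life 8.6 h → k = ln 2 / 8.6 = 0.08060 h⁻¹ = 1.934 d⁻¹.
Decay over the reach: 48.49·exp(−kt) = 48.49·0.6331 = 30.70 µg/L.

30.7 µg/L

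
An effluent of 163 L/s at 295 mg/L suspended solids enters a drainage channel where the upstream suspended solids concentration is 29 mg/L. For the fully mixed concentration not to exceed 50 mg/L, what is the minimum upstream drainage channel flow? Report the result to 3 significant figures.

1900 L/s

Set C_mix = 50: (Q·29.00 + 163.0·295.0) / (Q + 163.0) = 50
→ Q = 163.0·(295.0 − 50)/(50 − 29.00) = 1902 L/s.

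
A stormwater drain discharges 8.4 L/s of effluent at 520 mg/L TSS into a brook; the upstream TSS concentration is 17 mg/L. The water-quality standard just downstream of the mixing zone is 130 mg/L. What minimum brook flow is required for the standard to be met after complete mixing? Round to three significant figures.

29.0 L/s

Set C_mix = 130: (Q·17.00 + 8.400·520.0) / (Q + 8.400) = 130
→ Q = 8.400·(520.0 − 130)/(130 − 17.00) = 28.99 L/s.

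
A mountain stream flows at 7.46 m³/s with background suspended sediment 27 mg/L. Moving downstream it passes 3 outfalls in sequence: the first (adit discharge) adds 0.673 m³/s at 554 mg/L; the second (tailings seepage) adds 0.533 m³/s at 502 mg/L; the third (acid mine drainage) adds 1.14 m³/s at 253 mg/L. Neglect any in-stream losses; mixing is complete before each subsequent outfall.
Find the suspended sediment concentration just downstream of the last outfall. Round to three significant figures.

115 mg/L

Below outfall 1: Q → 8.133 m³/s, C = (7.460·27.00 + 0.6730·554.0)/8.133 = 70.61 mg/L.
Below outfall 2: Q → 8.666 m³/s, C = (8.133·70.61 + 0.5330·502.0)/8.666 = 97.14 mg/L.
Below outfall 3: Q → 9.806 m³/s, C = (8.666·97.14 + 1.140·253.0)/9.806 = 115.3 mg/L.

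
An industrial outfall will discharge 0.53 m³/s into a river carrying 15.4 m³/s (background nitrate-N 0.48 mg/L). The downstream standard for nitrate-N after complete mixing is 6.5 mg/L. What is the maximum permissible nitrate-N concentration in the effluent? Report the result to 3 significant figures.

181 mg/L

At the limit, (Qr·Cr + Qe·Cₑ)/(Qr + Qe) = 6.5:
Cₑ = (15.93·6.5 − 15.40·0.4800) / 0.5300 = 181.4 mg/L.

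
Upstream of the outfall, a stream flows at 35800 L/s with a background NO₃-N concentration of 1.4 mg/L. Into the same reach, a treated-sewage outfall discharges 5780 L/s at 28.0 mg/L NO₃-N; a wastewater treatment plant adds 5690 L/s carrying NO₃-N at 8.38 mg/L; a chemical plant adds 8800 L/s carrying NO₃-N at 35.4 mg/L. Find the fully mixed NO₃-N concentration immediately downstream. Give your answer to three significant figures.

After mixing, C = (35800·1.400 + 5780·28.00 + 5690·8.380 + 8800·35.40) / 56070 = 571200/56070 = 10.19 mg/L.

10.2 mg/L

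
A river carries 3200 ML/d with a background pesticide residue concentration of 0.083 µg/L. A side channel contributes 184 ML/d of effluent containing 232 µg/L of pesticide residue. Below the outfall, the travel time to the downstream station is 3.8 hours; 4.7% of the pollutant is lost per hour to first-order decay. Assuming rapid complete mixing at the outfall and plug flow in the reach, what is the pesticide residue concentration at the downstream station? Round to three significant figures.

Conservation of mass: C = (3200·0.08300 + 184.0·232.0) / 3384 = 42950/3384 = 12.69 µg/L.
4.7%/h lost → k = −ln(1 − 0.047) = 0.04814 h⁻¹.
First-order decay: C = 12.69·exp(−k·t) = 12.69·0.8328 = 10.57 µg/L.

10.6 µg/L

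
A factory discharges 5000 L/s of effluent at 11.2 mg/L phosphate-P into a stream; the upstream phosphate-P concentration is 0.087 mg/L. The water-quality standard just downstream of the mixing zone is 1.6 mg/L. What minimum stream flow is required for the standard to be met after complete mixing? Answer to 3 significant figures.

31700 L/s

Set C_mix = 1.6: (Q·0.08700 + 5000·11.20) / (Q + 5000) = 1.6
→ Q = 5000·(11.20 − 1.6)/(1.6 − 0.08700) = 31730 L/s.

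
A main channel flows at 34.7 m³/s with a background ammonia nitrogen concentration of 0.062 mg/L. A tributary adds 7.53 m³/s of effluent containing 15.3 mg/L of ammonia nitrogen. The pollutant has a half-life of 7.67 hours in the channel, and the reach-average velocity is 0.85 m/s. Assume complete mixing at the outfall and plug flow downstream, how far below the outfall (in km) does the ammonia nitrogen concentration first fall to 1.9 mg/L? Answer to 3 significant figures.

Mass balance: C = (34.70·0.06200 + 7.530·15.30) / 42.23 = 117.4/42.23 = 2.779 mg/L.
Half-life 7.67 h → k = ln 2 / 7.67 = 0.09037 h⁻¹ = 2.169 d⁻¹.
Set 2.779·exp(−k·t) = 1.9 → t = ln(2.779/1.9)/k = 15150 s = 4.208 h.
Distance = v·t = 0.85·15150 = 12880 m = 12.88 km.

12.9 km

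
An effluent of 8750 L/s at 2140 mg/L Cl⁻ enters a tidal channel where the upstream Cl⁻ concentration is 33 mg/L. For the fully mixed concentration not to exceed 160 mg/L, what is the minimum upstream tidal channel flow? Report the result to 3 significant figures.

136000 L/s

Set C_mix = 160: (Q·33.00 + 8750·2140) / (Q + 8750) = 160
→ Q = 8750·(2140 − 160)/(160 − 33.00) = 136400 L/s.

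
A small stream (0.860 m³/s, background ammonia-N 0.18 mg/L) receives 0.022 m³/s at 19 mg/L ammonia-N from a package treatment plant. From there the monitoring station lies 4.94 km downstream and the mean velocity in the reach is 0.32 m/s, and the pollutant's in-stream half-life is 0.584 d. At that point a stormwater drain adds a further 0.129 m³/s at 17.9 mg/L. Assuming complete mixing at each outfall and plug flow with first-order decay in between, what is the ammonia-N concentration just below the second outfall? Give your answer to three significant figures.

2.74 mg/L

Flow-weighted average: C = (0.8600·0.1800 + 0.02200·19.00) / 0.8820 = 0.5728/0.8820 = 0.6494 mg/L; combined flow 0.8820 m³/s.
Travel time t = 4.94·1000 / 0.32 = 15440 s = 4.288 h.
Half-life 0.584 d → k = ln 2 / 0.584 = 1.187 d⁻¹.
Decay over the reach: 0.6494·exp(−kt) = 0.6494·0.8089 = 0.5253 mg/L.
Second outfall: C = (0.8820·0.5253 + 0.1290·17.90)/1.011 = 2.742 mg/L.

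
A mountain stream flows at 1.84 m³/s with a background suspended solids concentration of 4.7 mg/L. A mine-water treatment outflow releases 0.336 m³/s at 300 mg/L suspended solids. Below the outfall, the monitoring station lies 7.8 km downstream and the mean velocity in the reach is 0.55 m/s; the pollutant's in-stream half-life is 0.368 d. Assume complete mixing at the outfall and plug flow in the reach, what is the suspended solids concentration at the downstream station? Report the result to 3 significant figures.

Conservation of mass: C = (1.840·4.700 + 0.3360·300.0) / 2.176 = 109.4/2.176 = 50.30 mg/L.
Travel time t = 7.8·1000 / 0.55 = 14180 s = 3.939 h.
Half-life 0.368 d → k = ln 2 / 0.368 = 1.884 d⁻¹.
Applying C = C₀e^(−kt): 50.30 × 0.7341 = 36.92 mg/L.

36.9 mg/L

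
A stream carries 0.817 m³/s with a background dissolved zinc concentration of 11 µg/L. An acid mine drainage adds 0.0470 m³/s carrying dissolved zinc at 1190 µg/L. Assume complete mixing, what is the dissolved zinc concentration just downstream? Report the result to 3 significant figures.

Conservation of mass: C = (0.8170·11.00 + 0.04700·1190) / 0.8640 = 64.92/0.8640 = 75.14 µg/L.

75.1 µg/L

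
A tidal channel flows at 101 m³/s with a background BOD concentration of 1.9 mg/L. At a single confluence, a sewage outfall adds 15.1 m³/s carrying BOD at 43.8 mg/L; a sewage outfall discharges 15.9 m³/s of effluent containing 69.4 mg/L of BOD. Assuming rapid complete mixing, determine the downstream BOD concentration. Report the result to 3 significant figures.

14.8 mg/L

Flow-weighted average: C = (101.0·1.900 + 15.10·43.80 + 15.90·69.40) / 132.0 = 1957/132.0 = 14.82 mg/L.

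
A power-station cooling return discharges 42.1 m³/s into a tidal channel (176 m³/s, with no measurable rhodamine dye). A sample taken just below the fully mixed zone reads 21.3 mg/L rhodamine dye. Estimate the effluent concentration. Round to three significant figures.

110 mg/L

Mass balance: 176.0·0 + 42.10·Cₑ = 218.1·21.30
→ Cₑ = (218.1·21.30 − 176.0·0) / 42.10 = 110.3 mg/L.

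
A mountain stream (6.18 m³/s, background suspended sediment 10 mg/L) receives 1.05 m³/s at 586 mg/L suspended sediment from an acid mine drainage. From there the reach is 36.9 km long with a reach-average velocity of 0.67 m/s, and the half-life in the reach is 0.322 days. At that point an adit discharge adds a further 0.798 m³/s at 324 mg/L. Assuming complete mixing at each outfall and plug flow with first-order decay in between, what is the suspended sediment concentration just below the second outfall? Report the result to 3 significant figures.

Flow-weighted average: C = (6.180·10.00 + 1.050·586.0) / 7.230 = 677.1/7.230 = 93.65 mg/L; combined flow 7.230 m³/s.
Travel time t = 36.9·1000 / 0.67 = 55070 s = 15.30 h.
Half-life 0.322 d → k = ln 2 / 0.322 = 2.153 d⁻¹.
First-order decay: C = 93.65·exp(−k·t) = 93.65·0.2536 = 23.75 mg/L.
At the second outfall, C = (7.230·23.75 + 0.7980·324.0) / (7.230 + 0.7980) = 53.59 mg/L.

53.6 mg/L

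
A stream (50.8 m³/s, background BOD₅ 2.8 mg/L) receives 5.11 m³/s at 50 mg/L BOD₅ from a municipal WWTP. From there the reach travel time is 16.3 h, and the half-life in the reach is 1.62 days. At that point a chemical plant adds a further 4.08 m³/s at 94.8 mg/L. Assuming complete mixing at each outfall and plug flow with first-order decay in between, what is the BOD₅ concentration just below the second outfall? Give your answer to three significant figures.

11.4 mg/L

Mass balance: C = (50.80·2.800 + 5.110·50.00) / 55.91 = 397.7/55.91 = 7.114 mg/L; combined flow 55.91 m³/s.
Half-life 1.62 d → k = ln 2 / 1.62 = 0.4279 d⁻¹.
After decay, C = 7.114 × e^(−kt) = 7.114 × 0.7478 = 5.320 mg/L.
At the second outfall, C = (55.91·5.320 + 4.080·94.80) / (55.91 + 4.080) = 11.41 mg/L.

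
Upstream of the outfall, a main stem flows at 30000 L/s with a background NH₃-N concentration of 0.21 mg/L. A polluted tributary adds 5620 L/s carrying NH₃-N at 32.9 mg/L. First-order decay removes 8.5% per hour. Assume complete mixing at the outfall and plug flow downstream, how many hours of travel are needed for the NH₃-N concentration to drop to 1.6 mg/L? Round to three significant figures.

13.6 h

After mixing, C = (30000·0.2100 + 5620·32.90) / 35620 = 191200/35620 = 5.368 mg/L.
8.5%/h lost → k = −ln(1 − 0.085) = 0.08883 h⁻¹.
5.368·exp(−k·t) = 1.6 → t = ln(5.368/1.6)/k = 49050 s = 13.63 h.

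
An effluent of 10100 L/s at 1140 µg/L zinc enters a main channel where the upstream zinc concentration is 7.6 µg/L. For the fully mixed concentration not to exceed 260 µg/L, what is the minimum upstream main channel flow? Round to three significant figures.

Set C_mix = 260: (Q·7.600 + 10100·1140) / (Q + 10100) = 260
→ Q = 10100·(1140 − 260)/(260 − 7.600) = 35210 L/s.

35200 L/s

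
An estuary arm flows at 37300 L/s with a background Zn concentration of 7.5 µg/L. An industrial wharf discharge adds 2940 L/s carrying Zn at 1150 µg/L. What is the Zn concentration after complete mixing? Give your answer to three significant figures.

After mixing, C = (37300·7.500 + 2940·1150) / 40240 = 3661000/40240 = 90.97 µg/L.

91.0 µg/L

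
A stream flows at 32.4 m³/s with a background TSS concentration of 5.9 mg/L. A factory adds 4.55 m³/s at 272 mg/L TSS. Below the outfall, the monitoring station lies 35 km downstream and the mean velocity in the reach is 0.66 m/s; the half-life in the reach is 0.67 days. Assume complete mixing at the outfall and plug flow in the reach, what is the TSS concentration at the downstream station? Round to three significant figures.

20.5 mg/L

After mixing, C = (32.40·5.900 + 4.550·272.0) / 36.95 = 1429/36.95 = 38.67 mg/L.
Travel time t = 35·1000 / 0.66 = 53030 s = 14.73 h.
Half-life 0.67 d → k = ln 2 / 0.67 = 1.035 d⁻¹.
Applying C = C₀e^(−kt): 38.67 × 0.5299 = 20.49 mg/L.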